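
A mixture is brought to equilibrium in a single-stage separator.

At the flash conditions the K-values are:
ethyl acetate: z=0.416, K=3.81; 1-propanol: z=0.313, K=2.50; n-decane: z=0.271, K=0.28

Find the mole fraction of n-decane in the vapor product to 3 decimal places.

y_n-decane = 0.209

Rachford–Rice: g(V/F) = Σ zᵢ(Kᵢ−1)/(1+V/F(Kᵢ−1)) = 0.
g(0) = ΣzᵢKᵢ − 1 = 1.443 and g(1) = 1 − Σzᵢ/Kᵢ = -0.202, so a root lies in (0, 1).
Newton iteration, V/F⁰ = 0.34:
  V/F = 0.340: g = 0.6504, g' = -1.414 → V/F = 0.800
  V/F = 0.800: g = 0.1133, g' = -1.238 → V/F = 0.891
  V/F = 0.891: g = -0.0103, g' = -1.491 → V/F = 0.884
Converged at V/F = 0.884.
Compositions from xᵢ = zᵢ/(1+V/F(Kᵢ−1)), yᵢ = Kᵢxᵢ:
  ethyl acetate: x = 0.119, y = 0.455
  1-propanol: x = 0.135, y = 0.336
  n-decane: x = 0.746, y = 0.209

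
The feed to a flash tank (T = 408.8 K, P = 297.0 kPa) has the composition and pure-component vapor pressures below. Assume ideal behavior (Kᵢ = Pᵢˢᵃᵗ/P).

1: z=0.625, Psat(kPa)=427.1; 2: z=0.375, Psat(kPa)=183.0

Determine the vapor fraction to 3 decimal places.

ψ = 0.772

Raoult's law: Kᵢ = Pᵢˢᵃᵗ/P = Pᵢˢᵃᵗ/297.0.
  K_1 = 427.1/297.0 = 1.43805, K_2 = 183.0/297.0 = 0.61616
Let ψ = V/F and solve Σ zᵢ(Kᵢ−1)/(1+ψ(Kᵢ−1)) = 0.
g(0) = ΣzᵢKᵢ − 1 = 0.130 and g(1) = 1 − Σzᵢ/Kᵢ = -0.043, so a root lies in (0, 1).
Newton iteration, ψ⁰ = 0.5:
  ψ = 0.500: g = 0.0465, g' = -0.165 → ψ = 0.781
  ψ = 0.781: g = -0.0016, g' = -0.179 → ψ = 0.772
Converged at ψ = 0.772.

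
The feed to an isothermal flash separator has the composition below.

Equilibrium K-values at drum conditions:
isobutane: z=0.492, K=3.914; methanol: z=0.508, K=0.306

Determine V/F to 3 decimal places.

V/F = 0.535

Rachford–Rice: g(V/F) = Σ zᵢ(Kᵢ−1)/(1+V/F(Kᵢ−1)) = 0.
Check two-phase: ΣzᵢKᵢ = 2.081 > 1 and Σzᵢ/Kᵢ = 1.786 > 1, so g(0) = 1.081 > 0 and g(1) = -0.786 < 0.
Binary case is linear: z₁(K₁−1)(1+V/F(K₂−1)) + z₂(K₂−1)(1+V/F(K₁−1)) = 0
⇒ V/F = [z₁(K₁−1)+z₂(K₂−1)] / [−(K₁−1)(K₂−1)] = 1.0811/2.0223 = 0.535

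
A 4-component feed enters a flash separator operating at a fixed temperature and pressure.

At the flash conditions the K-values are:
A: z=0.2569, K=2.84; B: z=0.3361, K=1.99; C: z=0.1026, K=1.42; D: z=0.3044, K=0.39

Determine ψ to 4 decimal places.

ψ = 0.8652

Iterate (Newton) starting at ψ = 0.58:
  ψ = 0.5800: g = 0.18734, g' = -0.6194 → ψ = 0.8824
  ψ = 0.8824: g = -0.01297, g' = -0.7612 → ψ = 0.8654
  ψ = 0.8654: g = -0.00016, g' = -0.7429 → ψ = 0.8652
Converged at ψ = 0.8652.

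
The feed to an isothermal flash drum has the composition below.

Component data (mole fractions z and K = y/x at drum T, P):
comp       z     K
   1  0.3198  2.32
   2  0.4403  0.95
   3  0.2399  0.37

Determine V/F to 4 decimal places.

Material balance + equilibrium reduce to Σ zᵢ(Kᵢ−1)/(1+V/F(Kᵢ−1)) = 0.
Check two-phase: ΣzᵢKᵢ = 1.2490 > 1 and Σzᵢ/Kᵢ = 1.2497 > 1, so g(0) = 0.2490 > 0 and g(1) = -0.2497 < 0.
Newton–Raphson from V/F = 0.55:
  V/F = 0.5500: g = -0.00934, g' = -0.4112 → V/F = 0.5273
  V/F = 0.5273: g = -0.00003, g' = -0.4084 → V/F = 0.5272
Converged at V/F = 0.5272.

V/F = 0.5272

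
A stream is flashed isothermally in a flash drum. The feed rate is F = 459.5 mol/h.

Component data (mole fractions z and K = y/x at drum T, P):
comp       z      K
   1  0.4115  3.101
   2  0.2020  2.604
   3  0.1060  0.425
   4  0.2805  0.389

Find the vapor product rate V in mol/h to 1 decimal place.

Let ψ = V/F and solve Σ zᵢ(Kᵢ−1)/(1+ψ(Kᵢ−1)) = 0.
Feasibility: ΣzᵢKᵢ = 1.9562, Σzᵢ/Kᵢ = 1.1808 — both > 1, two phases present.
Newton iteration, ψ⁰ = 0.58:
  ψ = 0.5800: g = 0.20064, g' = -0.8386 → ψ = 0.8192
  ψ = 0.8192: g = -0.00066, g' = -0.8874 → ψ = 0.8185
Converged at ψ = 0.8185.
Then V = ψ·F = 0.8185·459.5 = 376.1 mol/h and L = F − V = 83.4 mol/h.

V = 376.1 mol/h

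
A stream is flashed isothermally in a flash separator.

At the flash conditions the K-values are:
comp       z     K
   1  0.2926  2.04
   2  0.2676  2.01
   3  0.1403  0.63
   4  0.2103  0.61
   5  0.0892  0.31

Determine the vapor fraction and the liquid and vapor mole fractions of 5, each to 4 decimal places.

Let ψ = V/F and solve Σ zᵢ(Kᵢ−1)/(1+ψ(Kᵢ−1)) = 0.
g(0) = ΣzᵢKᵢ − 1 = 0.3791 and g(1) = 1 − Σzᵢ/Kᵢ = -0.1318, so a root lies in (0, 1).
Newton–Raphson from ψ = 0.49:
  ψ = 0.4900: g = 0.12459, g' = -0.4355 → ψ = 0.7761
  ψ = 0.7761: g = -0.00304, g' = -0.4831 → ψ = 0.7698
Converged at ψ = 0.7698.
Compositions from xᵢ = zᵢ/(1+ψ(Kᵢ−1)), yᵢ = Kᵢxᵢ:
  1: x = 0.1625, y = 0.3315
  2: x = 0.1506, y = 0.3026
  3: x = 0.1962, y = 0.1236
  4: x = 0.3005, y = 0.1833
  5: x = 0.1903, y = 0.0590

ψ = 0.7698, x_5 = 0.1903, y_5 = 0.0590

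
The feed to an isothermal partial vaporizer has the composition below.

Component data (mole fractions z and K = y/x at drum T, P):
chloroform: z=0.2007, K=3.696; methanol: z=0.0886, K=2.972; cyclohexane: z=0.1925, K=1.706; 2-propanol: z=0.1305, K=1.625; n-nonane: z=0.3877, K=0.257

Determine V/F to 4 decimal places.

Material balance + equilibrium reduce to Σ zᵢ(Kᵢ−1)/(1+V/F(Kᵢ−1)) = 0.
Check two-phase: ΣzᵢKᵢ = 1.6452 > 1 and Σzᵢ/Kᵢ = 1.7858 > 1, so g(0) = 0.6452 > 0 and g(1) = -0.7858 < 0.
Newton iteration, V/F⁰ = 0.47:
  V/F = 0.4700: g = 0.05180, g' = -0.9665 → V/F = 0.5236
  V/F = 0.5236: g = -0.00047, g' = -0.9877 → V/F = 0.5231
Converged at V/F = 0.5231.

V/F = 0.5231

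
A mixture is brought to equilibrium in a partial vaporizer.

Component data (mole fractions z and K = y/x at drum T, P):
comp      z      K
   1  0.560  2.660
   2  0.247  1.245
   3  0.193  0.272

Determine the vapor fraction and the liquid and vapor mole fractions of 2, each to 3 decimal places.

Rachford–Rice: g(ψ) = Σ zᵢ(Kᵢ−1)/(1+ψ(Kᵢ−1)) = 0.
g(0) = ΣzᵢKᵢ − 1 = 0.850 and g(1) = 1 − Σzᵢ/Kᵢ = -0.118, so a root lies in (0, 1).
Iterate (Newton) starting at ψ = 0.5:
  ψ = 0.500: g = 0.3410, g' = -0.725 → ψ = 0.970
  ψ = 0.970: g = -0.0732, g' = -1.421 → ψ = 0.919
  ψ = 0.919: g = -0.0065, g' = -1.184 → ψ = 0.913
Converged at ψ = 0.913.
Compositions from xᵢ = zᵢ/(1+ψ(Kᵢ−1)), yᵢ = Kᵢxᵢ:
  1: x = 0.223, y = 0.592
  2: x = 0.202, y = 0.251
  3: x = 0.576, y = 0.157

ψ = 0.913, x_2 = 0.202, y_2 = 0.251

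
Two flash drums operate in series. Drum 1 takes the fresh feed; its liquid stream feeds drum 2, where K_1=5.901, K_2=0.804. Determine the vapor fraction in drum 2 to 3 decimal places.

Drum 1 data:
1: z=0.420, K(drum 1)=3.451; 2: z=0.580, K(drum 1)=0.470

Drum 1:
Let ψ₁ = V/F and solve Σ zᵢ(Kᵢ−1)/(1+ψ₁(Kᵢ−1)) = 0.
Check two-phase: ΣzᵢKᵢ = 1.722 > 1 and Σzᵢ/Kᵢ = 1.356 > 1, so g(0) = 0.722 > 0 and g(1) = -0.356 < 0.
Binary case is linear: z₁(K₁−1)(1+ψ₁(K₂−1)) + z₂(K₂−1)(1+ψ₁(K₁−1)) = 0
⇒ ψ₁ = [z₁(K₁−1)+z₂(K₂−1)] / [−(K₁−1)(K₂−1)] = 0.7220/1.2990 = 0.556
Drum-1 compositions:
  1: x = 0.178, y = 0.614
  2: x = 0.822, y = 0.386
Drum-2 feed = drum-1 liquid: z₂ = (0.1778, 0.8222).
Drum 2:
Binary case is linear: z₁(K₁−1)(1+ψ₂(K₂−1)) + z₂(K₂−1)(1+ψ₂(K₁−1)) = 0
⇒ ψ₂ = [z₁(K₁−1)+z₂(K₂−1)] / [−(K₁−1)(K₂−1)] = 0.7102/0.9606 = 0.739
  1: x = 0.038, y = 0.227
  2: x = 0.962, y = 0.773

V/F (drum 2) = 0.739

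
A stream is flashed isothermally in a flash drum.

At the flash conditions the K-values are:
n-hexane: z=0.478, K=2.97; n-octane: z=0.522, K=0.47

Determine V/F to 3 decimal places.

Rachford–Rice: g(V/F) = Σ zᵢ(Kᵢ−1)/(1+V/F(Kᵢ−1)) = 0.
Check two-phase: ΣzᵢKᵢ = 1.665 > 1 and Σzᵢ/Kᵢ = 1.272 > 1, so g(0) = 0.665 > 0 and g(1) = -0.272 < 0.
Binary case is linear: z₁(K₁−1)(1+V/F(K₂−1)) + z₂(K₂−1)(1+V/F(K₁−1)) = 0
⇒ V/F = [z₁(K₁−1)+z₂(K₂−1)] / [−(K₁−1)(K₂−1)] = 0.6650/1.0441 = 0.637

V/F = 0.637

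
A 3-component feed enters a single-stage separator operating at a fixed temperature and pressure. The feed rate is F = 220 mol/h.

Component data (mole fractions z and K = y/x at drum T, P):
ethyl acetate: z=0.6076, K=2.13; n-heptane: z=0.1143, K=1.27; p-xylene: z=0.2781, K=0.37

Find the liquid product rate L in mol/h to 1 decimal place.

Let ψ = V/F and solve Σ zᵢ(Kᵢ−1)/(1+ψ(Kᵢ−1)) = 0.
Feasibility: ΣzᵢKᵢ = 1.5422, Σzᵢ/Kᵢ = 1.1269 — both > 1, two phases present.
Newton–Raphson from ψ = 0.43:
  ψ = 0.4300: g = 0.24942, g' = -0.5657 → ψ = 0.8709
  ψ = 0.8709: g = -0.01715, g' = -0.7444 → ψ = 0.8478
  ψ = 0.8478: g = -0.00033, g' = -0.7165 → ψ = 0.8474
Converged at ψ = 0.8474.
Then V = ψ·F = 0.8474·220 = 186.4 mol/h and L = F − V = 33.6 mol/h.

L = 33.6 mol/h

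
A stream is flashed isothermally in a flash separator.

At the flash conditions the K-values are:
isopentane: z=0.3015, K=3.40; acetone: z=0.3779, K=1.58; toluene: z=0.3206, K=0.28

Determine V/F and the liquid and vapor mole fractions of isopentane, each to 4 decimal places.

V/F = 0.6586, x_isopentane = 0.1168, y_isopentane = 0.3972

Rachford–Rice: g(V/F) = Σ zᵢ(Kᵢ−1)/(1+V/F(Kᵢ−1)) = 0.
g(0) = ΣzᵢKᵢ − 1 = 0.7119 and g(1) = 1 − Σzᵢ/Kᵢ = -0.4729, so a root lies in (0, 1).
Iterate (Newton) starting at V/F = 0.63:
  V/F = 0.6300: g = 0.02612, g' = -0.9001 → V/F = 0.6590
  V/F = 0.6590: g = -0.00040, g' = -0.9289 → V/F = 0.6586
Converged at V/F = 0.6586.
Compositions from xᵢ = zᵢ/(1+V/F(Kᵢ−1)), yᵢ = Kᵢxᵢ:
  isopentane: x = 0.1168, y = 0.3972
  acetone: x = 0.2734, y = 0.4320
  toluene: x = 0.6097, y = 0.1707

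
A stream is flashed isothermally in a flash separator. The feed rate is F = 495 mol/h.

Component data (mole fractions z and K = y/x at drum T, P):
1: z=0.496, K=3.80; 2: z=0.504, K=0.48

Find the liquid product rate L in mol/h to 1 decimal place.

Let β = V/F and solve Σ zᵢ(Kᵢ−1)/(1+β(Kᵢ−1)) = 0.
Check two-phase: ΣzᵢKᵢ = 2.127 > 1 and Σzᵢ/Kᵢ = 1.181 > 1, so g(0) = 1.127 > 0 and g(1) = -0.181 < 0.
Binary case is linear: z₁(K₁−1)(1+β(K₂−1)) + z₂(K₂−1)(1+β(K₁−1)) = 0
⇒ β = [z₁(K₁−1)+z₂(K₂−1)] / [−(K₁−1)(K₂−1)] = 1.1267/1.4560 = 0.774
Then V = β·F = 0.7738·495 = 383.1 mol/h and L = F − V = 111.9 mol/h.

L = 111.9 mol/h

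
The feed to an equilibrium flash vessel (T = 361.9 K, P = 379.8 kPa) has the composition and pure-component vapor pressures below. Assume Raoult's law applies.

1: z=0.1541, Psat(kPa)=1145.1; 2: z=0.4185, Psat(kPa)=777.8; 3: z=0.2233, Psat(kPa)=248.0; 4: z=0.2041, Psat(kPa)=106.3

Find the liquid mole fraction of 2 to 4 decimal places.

x_2 = 0.2449

Raoult's law: Kᵢ = Pᵢˢᵃᵗ/P = Pᵢˢᵃᵗ/379.8.
  K_1 = 1145.1/379.8 = 3.015008, K_2 = 777.8/379.8 = 2.047920, K_3 = 248.0/379.8 = 0.652975, K_4 = 106.3/379.8 = 0.279884
Material balance + equilibrium reduce to Σ zᵢ(Kᵢ−1)/(1+β(Kᵢ−1)) = 0.
g(0) = ΣzᵢKᵢ − 1 = 0.5246 and g(1) = 1 − Σzᵢ/Kᵢ = -0.3267, so a root lies in (0, 1).
Newton–Raphson from β = 0.42:
  β = 0.4200: g = 0.17129, g' = -0.6595 → β = 0.6797
  β = 0.6797: g = -0.00215, g' = -0.7203 → β = 0.6767
Converged at β = 0.6767.
Compositions from xᵢ = zᵢ/(1+β(Kᵢ−1)), yᵢ = Kᵢxᵢ:
  1: x = 0.0652, y = 0.1966
  2: x = 0.2449, y = 0.5014
  3: x = 0.2918, y = 0.1906
  4: x = 0.3981, y = 0.1114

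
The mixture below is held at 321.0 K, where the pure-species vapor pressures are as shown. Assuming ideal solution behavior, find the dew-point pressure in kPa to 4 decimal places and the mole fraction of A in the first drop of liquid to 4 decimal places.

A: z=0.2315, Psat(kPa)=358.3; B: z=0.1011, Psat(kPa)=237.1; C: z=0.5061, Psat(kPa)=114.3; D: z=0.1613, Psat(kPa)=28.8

Pdew = 90.0818 kPa, x_A = 0.0582

At the dew point ψ → 1, so Σzᵢ/Kᵢ = 1 with Kᵢ = Pᵢˢᵃᵗ/P ⇒ 1/P = Σzᵢ/Pᵢˢᵃᵗ.
1/P = 0.2315/358.3 + 0.1011/237.1 + 0.5061/114.3 + 0.1613/28.8 = 0.0111010 ⇒ P = 90.0818 kPa
xᵢ = zᵢP/Pᵢˢᵃᵗ ⇒ x_A = 0.2315·90.0818/358.3 = 0.0582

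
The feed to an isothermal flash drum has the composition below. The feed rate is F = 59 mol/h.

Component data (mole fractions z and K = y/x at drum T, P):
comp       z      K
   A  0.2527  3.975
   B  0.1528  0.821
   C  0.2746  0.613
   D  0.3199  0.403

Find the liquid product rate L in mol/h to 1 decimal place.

Rachford–Rice: g(β) = Σ zᵢ(Kᵢ−1)/(1+β(Kᵢ−1)) = 0.
Check two-phase: ΣzᵢKᵢ = 1.4272 > 1 and Σzᵢ/Kᵢ = 1.4914 > 1, so g(0) = 0.4272 > 0 and g(1) = -0.4914 < 0.
Newton iteration, β⁰ = 0.5:
  β = 0.5000: g = -0.13183, g' = -0.6623 → β = 0.3009
  β = 0.3009: g = 0.01466, g' = -0.8502 → β = 0.3182
  β = 0.3182: g = 0.00024, g' = -0.8230 → β = 0.3185
Converged at β = 0.3185.
Then V = β·F = 0.3185·59 = 18.8 mol/h and L = F − V = 40.2 mol/h.

L = 40.2 mol/h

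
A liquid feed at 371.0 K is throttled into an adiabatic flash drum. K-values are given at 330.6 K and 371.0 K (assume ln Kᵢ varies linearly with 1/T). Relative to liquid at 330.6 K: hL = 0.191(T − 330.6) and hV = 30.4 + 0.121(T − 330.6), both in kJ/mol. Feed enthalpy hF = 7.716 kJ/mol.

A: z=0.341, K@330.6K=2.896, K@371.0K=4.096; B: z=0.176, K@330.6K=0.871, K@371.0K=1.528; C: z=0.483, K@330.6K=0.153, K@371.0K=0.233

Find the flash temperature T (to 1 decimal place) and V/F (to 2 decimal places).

Adiabatic flash: solve Rachford–Rice at each trial T, then check hF = ψ·hV(T) + (1−ψ)·hL(T).
  T = 330.6 K: K = (2.896, 0.871, 0.153), RR gives ψ = 0.160, H_out = 4.855 kJ/mol
  T = 371.0 K: K = (4.096, 1.528, 0.233), RR gives ψ = 0.411, H_out = 19.047 kJ/mol
  T = 350.8 K: K = (3.479, 1.172, 0.191), RR gives ψ = 0.298, H_out = 12.501 kJ/mol
  T = 340.7 K: K = (3.183, 1.015, 0.172), RR gives ψ = 0.233, H_out = 8.851 kJ/mol
  T = 335.6 K: K = (3.037, 0.941, 0.162), RR gives ψ = 0.197, H_out = 6.883 kJ/mol
  T = 338.1 K: K = (3.108, 0.977, 0.167), RR gives ψ = 0.215, H_out = 7.860 kJ/mol
  T = 336.9 K: K = (3.074, 0.959, 0.164), RR gives ψ = 0.207, H_out = 7.394 kJ/mol
Linear interpolation between T = 336.9 (H_out = 7.394) and T = 338.1 (H_out = 7.860) on hF = 7.716 gives T ≈ 337.7 K, at which ψ = 0.21.

T = 337.7 K, V/F = 0.21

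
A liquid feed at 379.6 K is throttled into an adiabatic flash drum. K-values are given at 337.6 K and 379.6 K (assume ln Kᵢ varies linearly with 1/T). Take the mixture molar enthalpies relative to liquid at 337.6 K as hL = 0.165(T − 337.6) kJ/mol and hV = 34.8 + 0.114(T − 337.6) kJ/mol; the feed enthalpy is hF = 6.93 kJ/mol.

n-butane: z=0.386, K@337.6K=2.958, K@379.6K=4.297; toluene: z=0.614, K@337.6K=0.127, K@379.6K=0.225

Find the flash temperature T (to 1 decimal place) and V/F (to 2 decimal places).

Adiabatic flash: solve Rachford–Rice at each trial T, then check hF = ψ·hV(T) + (1−ψ)·hL(T).
  T = 337.6 K: K = (2.958, 0.127), RR gives ψ = 0.129, H_out = 4.474 kJ/mol
  T = 379.6 K: K = (4.297, 0.225), RR gives ψ = 0.312, H_out = 17.114 kJ/mol
  T = 358.6 K: K = (3.604, 0.172), RR gives ψ = 0.230, H_out = 11.235 kJ/mol
  T = 348.1 K: K = (3.275, 0.148), RR gives ψ = 0.183, H_out = 8.016 kJ/mol
  T = 342.9 K: K = (3.116, 0.138), RR gives ψ = 0.157, H_out = 6.311 kJ/mol
  T = 345.5 K: K = (3.195, 0.143), RR gives ψ = 0.171, H_out = 7.175 kJ/mol
  T = 344.2 K: K = (3.156, 0.140), RR gives ψ = 0.164, H_out = 6.746 kJ/mol
Linear interpolation between T = 344.2 (H_out = 6.746) and T = 345.5 (H_out = 7.175) on hF = 6.93 gives T ≈ 344.8 K, at which ψ = 0.17.

T = 344.8 K, V/F = 0.17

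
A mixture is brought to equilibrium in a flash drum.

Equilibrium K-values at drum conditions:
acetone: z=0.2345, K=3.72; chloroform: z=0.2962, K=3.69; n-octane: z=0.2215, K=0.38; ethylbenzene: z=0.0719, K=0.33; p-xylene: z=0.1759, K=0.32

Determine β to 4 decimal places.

β = 0.6415

Material balance + equilibrium reduce to Σ zᵢ(Kᵢ−1)/(1+β(Kᵢ−1)) = 0.
Check two-phase: ΣzᵢKᵢ = 2.1295 > 1 and Σzᵢ/Kᵢ = 1.4938 > 1, so g(0) = 1.1295 > 0 and g(1) = -0.4938 < 0.
Iterate (Newton) starting at β = 0.5:
  β = 0.5000: g = 0.15735, g' = -1.1398 → β = 0.6380
  β = 0.6380: g = 0.00386, g' = -1.1077 → β = 0.6415
Converged at β = 0.6415.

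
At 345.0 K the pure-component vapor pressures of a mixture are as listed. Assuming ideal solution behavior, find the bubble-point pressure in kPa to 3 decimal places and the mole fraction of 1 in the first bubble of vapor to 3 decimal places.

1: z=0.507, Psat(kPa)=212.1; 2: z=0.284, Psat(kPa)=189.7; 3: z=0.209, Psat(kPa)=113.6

At the bubble point ψ → 0, so ΣzᵢKᵢ = 1 with Kᵢ = Pᵢˢᵃᵗ/P ⇒ P = ΣzᵢPᵢˢᵃᵗ.
P = 0.507·212.1 + 0.284·189.7 + 0.209·113.6 = 185.152 kPa
yᵢ = zᵢPᵢˢᵃᵗ/P ⇒ y_1 = 0.507·212.1/185.152 = 0.581

Pbub = 185.152 kPa, y_1 = 0.581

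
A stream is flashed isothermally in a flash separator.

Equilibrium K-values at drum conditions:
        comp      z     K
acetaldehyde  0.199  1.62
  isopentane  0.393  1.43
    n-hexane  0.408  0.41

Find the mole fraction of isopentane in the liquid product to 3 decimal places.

Let ψ = V/F and solve Σ zᵢ(Kᵢ−1)/(1+ψ(Kᵢ−1)) = 0.
g(0) = ΣzᵢKᵢ − 1 = 0.052 and g(1) = 1 − Σzᵢ/Kᵢ = -0.393, so a root lies in (0, 1).
Iterate (Newton) starting at ψ = 0.34:
  ψ = 0.340: g = -0.0518, g' = -0.330 → ψ = 0.183
  ψ = 0.183: g = -0.0024, g' = -0.303 → ψ = 0.175
Converged at ψ = 0.175.
Compositions from xᵢ = zᵢ/(1+ψ(Kᵢ−1)), yᵢ = Kᵢxᵢ:
  acetaldehyde: x = 0.180, y = 0.291
  isopentane: x = 0.365, y = 0.523
  n-hexane: x = 0.455, y = 0.187

x_isopentane = 0.365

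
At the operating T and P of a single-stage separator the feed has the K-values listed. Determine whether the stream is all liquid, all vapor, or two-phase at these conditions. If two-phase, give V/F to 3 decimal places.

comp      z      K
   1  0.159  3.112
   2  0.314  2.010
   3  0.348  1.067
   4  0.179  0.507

ΣzᵢKᵢ = 1.588; Σzᵢ/Kᵢ = 0.887.
Since Σzᵢ/Kᵢ < 1 the mixture is above its dew point — single vapor phase.

all vapor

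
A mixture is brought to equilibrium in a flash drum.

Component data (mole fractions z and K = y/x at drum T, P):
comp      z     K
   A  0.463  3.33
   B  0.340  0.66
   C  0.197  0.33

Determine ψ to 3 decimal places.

ψ = 0.713

Let ψ = V/F and solve Σ zᵢ(Kᵢ−1)/(1+ψ(Kᵢ−1)) = 0.
Check two-phase: ΣzᵢKᵢ = 1.831 > 1 and Σzᵢ/Kᵢ = 1.251 > 1, so g(0) = 0.831 > 0 and g(1) = -0.251 < 0.
Newton iteration, ψ⁰ = 0.5:
  ψ = 0.500: g = 0.1605, g' = -0.793 → ψ = 0.702
  ψ = 0.702: g = 0.0080, g' = -0.745 → ψ = 0.713
Converged at ψ = 0.713.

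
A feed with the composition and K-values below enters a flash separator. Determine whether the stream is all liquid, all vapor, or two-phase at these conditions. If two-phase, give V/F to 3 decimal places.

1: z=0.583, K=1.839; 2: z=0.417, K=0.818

ΣzᵢKᵢ = 1.413; Σzᵢ/Kᵢ = 0.827.
Since Σzᵢ/Kᵢ < 1 the mixture is above its dew point — single vapor phase.

all vapor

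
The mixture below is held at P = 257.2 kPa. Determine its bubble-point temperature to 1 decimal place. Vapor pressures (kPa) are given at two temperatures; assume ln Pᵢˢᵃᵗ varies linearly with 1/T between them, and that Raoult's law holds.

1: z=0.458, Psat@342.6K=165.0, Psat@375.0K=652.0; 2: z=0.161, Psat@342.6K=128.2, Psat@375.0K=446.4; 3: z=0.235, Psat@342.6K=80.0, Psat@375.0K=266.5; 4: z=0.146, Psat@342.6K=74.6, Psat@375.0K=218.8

T = 359.6 K

Bubble-point temperature: ΣzᵢPᵢˢᵃᵗ(T) = P. Interpolate ln Pᵢˢᵃᵗ = aᵢ + bᵢ/T.
  T = 342.6 K: ΣzᵢPᵢˢᵃᵗ = 125.90 kPa
  T = 375.0 K: ΣzᵢPᵢˢᵃᵗ = 465.06 kPa
  T = 358.8 K: ΣzᵢPᵢˢᵃᵗ = 248.94 kPa
  T = 366.9 K: ΣzᵢPᵢˢᵃᵗ = 342.52 kPa
  T = 362.9 K: ΣzᵢPᵢˢᵃᵗ = 293.08 kPa
  T = 360.9 K: ΣzᵢPᵢˢᵃᵗ = 270.77 kPa
Interpolating between 358.8 K and 360.9 K gives T ≈ 359.6 K.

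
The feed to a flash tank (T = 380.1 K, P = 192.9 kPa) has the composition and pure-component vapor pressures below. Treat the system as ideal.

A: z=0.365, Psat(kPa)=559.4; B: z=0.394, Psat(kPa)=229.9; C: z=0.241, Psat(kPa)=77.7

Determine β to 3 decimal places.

β = 0.915

Raoult's law: Kᵢ = Pᵢˢᵃᵗ/P = Pᵢˢᵃᵗ/192.9.
  K_A = 559.4/192.9 = 2.89995, K_B = 229.9/192.9 = 1.19181, K_C = 77.7/192.9 = 0.40280
Rachford–Rice: g(β) = Σ zᵢ(Kᵢ−1)/(1+β(Kᵢ−1)) = 0.
g(0) = ΣzᵢKᵢ − 1 = 0.625 and g(1) = 1 − Σzᵢ/Kᵢ = -0.055, so a root lies in (0, 1).
Newton iteration, β⁰ = 0.5:
  β = 0.500: g = 0.2194, g' = -0.533 → β = 0.911
  β = 0.911: g = 0.0024, g' = -0.601 → β = 0.915
Converged at β = 0.915.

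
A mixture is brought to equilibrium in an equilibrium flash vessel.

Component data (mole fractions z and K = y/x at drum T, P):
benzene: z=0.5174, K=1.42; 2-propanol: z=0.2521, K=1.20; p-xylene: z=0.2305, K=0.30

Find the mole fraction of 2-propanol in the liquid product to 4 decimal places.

Newton iteration, ψ⁰ = 0.5:
  ψ = 0.5000: g = -0.02280, g' = -0.3380 → ψ = 0.4325
  ψ = 0.4325: g = -0.00111, g' = -0.3062 → ψ = 0.4289
Converged at ψ = 0.4289.
Compositions from xᵢ = zᵢ/(1+ψ(Kᵢ−1)), yᵢ = Kᵢxᵢ:
  benzene: x = 0.4384, y = 0.6226
  2-propanol: x = 0.2322, y = 0.2786
  p-xylene: x = 0.3294, y = 0.0988

x_2-propanol = 0.2322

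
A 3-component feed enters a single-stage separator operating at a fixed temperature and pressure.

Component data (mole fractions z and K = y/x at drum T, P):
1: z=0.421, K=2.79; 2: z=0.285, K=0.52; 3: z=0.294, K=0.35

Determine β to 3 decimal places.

Rachford–Rice: g(β) = Σ zᵢ(Kᵢ−1)/(1+β(Kᵢ−1)) = 0.
Feasibility: ΣzᵢKᵢ = 1.426, Σzᵢ/Kᵢ = 1.539 — both > 1, two phases present.
Newton–Raphson from β = 0.53:
  β = 0.530: g = -0.0883, g' = -0.762 → β = 0.414
  β = 0.414: g = 0.0005, g' = -0.780 → β = 0.415
Converged at β = 0.415.

β = 0.415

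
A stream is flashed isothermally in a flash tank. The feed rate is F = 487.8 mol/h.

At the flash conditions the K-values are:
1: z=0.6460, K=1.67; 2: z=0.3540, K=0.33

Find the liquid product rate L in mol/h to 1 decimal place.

L = 275.2 mol/h

Rachford–Rice: g(V/F) = Σ zᵢ(Kᵢ−1)/(1+V/F(Kᵢ−1)) = 0.
Feasibility: ΣzᵢKᵢ = 1.1956, Σzᵢ/Kᵢ = 1.4596 — both > 1, two phases present.
Iterate (Newton) starting at V/F = 0.5:
  V/F = 0.5000: g = -0.03245, g' = -0.5221 → V/F = 0.4378
  V/F = 0.4378: g = -0.00099, g' = -0.4916 → V/F = 0.4358
Converged at V/F = 0.4358.
Then V = V/F·F = 0.4358·487.8 = 212.6 mol/h and L = F − V = 275.2 mol/h.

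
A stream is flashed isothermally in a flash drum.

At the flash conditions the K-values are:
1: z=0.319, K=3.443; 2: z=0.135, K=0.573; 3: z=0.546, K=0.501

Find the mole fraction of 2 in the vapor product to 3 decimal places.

Rachford–Rice: g(β) = Σ zᵢ(Kᵢ−1)/(1+β(Kᵢ−1)) = 0.
g(0) = ΣzᵢKᵢ − 1 = 0.449 and g(1) = 1 − Σzᵢ/Kᵢ = -0.418, so a root lies in (0, 1).
Newton–Raphson from β = 0.5:
  β = 0.500: g = -0.0855, g' = -0.667 → β = 0.372
  β = 0.372: g = 0.0054, g' = -0.763 → β = 0.379
Converged at β = 0.379.
Compositions from xᵢ = zᵢ/(1+β(Kᵢ−1)), yᵢ = Kᵢxᵢ:
  1: x = 0.166, y = 0.570
  2: x = 0.161, y = 0.092
  3: x = 0.673, y = 0.337

y_2 = 0.092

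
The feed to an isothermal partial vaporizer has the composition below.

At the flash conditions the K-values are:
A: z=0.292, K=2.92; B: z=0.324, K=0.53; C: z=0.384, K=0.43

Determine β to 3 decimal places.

Let β = V/F and solve Σ zᵢ(Kᵢ−1)/(1+β(Kᵢ−1)) = 0.
Feasibility: ΣzᵢKᵢ = 1.189, Σzᵢ/Kᵢ = 1.604 — both > 1, two phases present.
Newton iteration, β⁰ = 0.53:
  β = 0.530: g = -0.2385, g' = -0.648 → β = 0.162
  β = 0.162: g = 0.0220, g' = -0.862 → β = 0.187
  β = 0.187: g = 0.0005, g' = -0.825 → β = 0.188
Converged at β = 0.188.

β = 0.188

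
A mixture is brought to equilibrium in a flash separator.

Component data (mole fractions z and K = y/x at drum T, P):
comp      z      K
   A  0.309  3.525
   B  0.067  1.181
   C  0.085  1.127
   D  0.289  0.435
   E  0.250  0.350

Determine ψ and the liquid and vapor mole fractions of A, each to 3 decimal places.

ψ = 0.375, x_A = 0.159, y_A = 0.559

Let ψ = V/F and solve Σ zᵢ(Kᵢ−1)/(1+ψ(Kᵢ−1)) = 0.
Feasibility: ΣzᵢKᵢ = 1.477, Σzᵢ/Kᵢ = 1.598 — both > 1, two phases present.
Newton iteration, ψ⁰ = 0.5:
  ψ = 0.500: g = -0.1022, g' = -0.799 → ψ = 0.372
  ψ = 0.372: g = 0.0029, g' = -0.859 → ψ = 0.375
Converged at ψ = 0.375.
Compositions from xᵢ = zᵢ/(1+ψ(Kᵢ−1)), yᵢ = Kᵢxᵢ:
  A: x = 0.159, y = 0.559
  B: x = 0.063, y = 0.074
  C: x = 0.081, y = 0.091
  D: x = 0.367, y = 0.160
  E: x = 0.331, y = 0.116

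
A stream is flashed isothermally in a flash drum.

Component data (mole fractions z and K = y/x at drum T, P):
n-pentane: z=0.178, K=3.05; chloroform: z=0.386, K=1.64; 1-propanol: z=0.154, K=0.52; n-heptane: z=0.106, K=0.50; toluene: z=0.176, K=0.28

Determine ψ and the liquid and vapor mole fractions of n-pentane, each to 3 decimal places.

Newton–Raphson from ψ = 0.68:
  ψ = 0.680: g = -0.1138, g' = -0.697 → ψ = 0.517
  ψ = 0.517: g = -0.0087, g' = -0.608 → ψ = 0.502
Converged at ψ = 0.502.
Compositions from xᵢ = zᵢ/(1+ψ(Kᵢ−1)), yᵢ = Kᵢxᵢ:
  n-pentane: x = 0.088, y = 0.267
  chloroform: x = 0.292, y = 0.479
  1-propanol: x = 0.203, y = 0.106
  n-heptane: x = 0.142, y = 0.071
  toluene: x = 0.276, y = 0.077

ψ = 0.502, x_n-pentane = 0.088, y_n-pentane = 0.267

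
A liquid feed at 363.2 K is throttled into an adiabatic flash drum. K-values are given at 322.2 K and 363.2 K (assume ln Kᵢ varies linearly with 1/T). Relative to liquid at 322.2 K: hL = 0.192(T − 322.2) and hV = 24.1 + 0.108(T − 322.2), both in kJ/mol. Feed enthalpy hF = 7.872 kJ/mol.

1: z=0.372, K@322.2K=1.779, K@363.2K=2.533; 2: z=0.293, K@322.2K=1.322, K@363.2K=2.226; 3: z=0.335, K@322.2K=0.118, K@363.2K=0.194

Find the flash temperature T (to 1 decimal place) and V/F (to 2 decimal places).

T = 329.0 K, V/F = 0.28

Adiabatic flash: solve Rachford–Rice at each trial T, then check hF = ψ·hV(T) + (1−ψ)·hL(T).
  T = 322.2 K: K = (1.779, 1.322, 0.118), RR gives ψ = 0.166, H_out = 4.001 kJ/mol
  T = 363.2 K: K = (2.533, 2.226, 0.194), RR gives ψ = 0.584, H_out = 19.937 kJ/mol
  T = 342.7 K: K = (2.145, 1.742, 0.154), RR gives ψ = 0.435, H_out = 13.670 kJ/mol
  T = 332.4 K: K = (1.958, 1.523, 0.135), RR gives ψ = 0.325, H_out = 9.506 kJ/mol
  T = 327.3 K: K = (1.868, 1.421, 0.126), RR gives ψ = 0.254, H_out = 6.983 kJ/mol
  T = 329.9 K: K = (1.914, 1.472, 0.131), RR gives ψ = 0.292, H_out = 8.318 kJ/mol
  T = 328.6 K: K = (1.891, 1.446, 0.129), RR gives ψ = 0.273, H_out = 7.664 kJ/mol
Linear interpolation between T = 328.6 (H_out = 7.664) and T = 329.9 (H_out = 8.318) on hF = 7.872 gives T ≈ 329.0 K, at which ψ = 0.28.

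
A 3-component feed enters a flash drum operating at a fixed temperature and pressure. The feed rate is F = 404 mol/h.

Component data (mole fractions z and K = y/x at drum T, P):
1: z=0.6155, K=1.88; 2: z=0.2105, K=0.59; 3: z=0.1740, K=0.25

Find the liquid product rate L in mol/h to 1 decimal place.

L = 159.7 mol/h

Iterate (Newton) starting at ψ = 0.5:
  ψ = 0.5000: g = 0.05878, g' = -0.5364 → ψ = 0.6096
  ψ = 0.6096: g = -0.00294, g' = -0.5970 → ψ = 0.6046
Converged at ψ = 0.6046.
Then V = ψ·F = 0.6046·404 = 244.3 mol/h and L = F − V = 159.7 mol/h.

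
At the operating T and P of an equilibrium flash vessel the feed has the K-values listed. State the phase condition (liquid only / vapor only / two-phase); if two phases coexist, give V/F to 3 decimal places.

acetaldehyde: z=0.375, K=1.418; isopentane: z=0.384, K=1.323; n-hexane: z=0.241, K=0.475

ΣzᵢKᵢ = 1.154; Σzᵢ/Kᵢ = 1.062.
Both exceed 1, so a two-phase solution exists.
Let ψ = V/F and solve Σ zᵢ(Kᵢ−1)/(1+ψ(Kᵢ−1)) = 0.
Newton–Raphson from ψ = 0.5:
  ψ = 0.500: g = 0.0649, g' = -0.197 → ψ = 0.830
  ψ = 0.830: g = -0.0100, g' = -0.270 → ψ = 0.793
  ψ = 0.793: g = -0.0002, g' = -0.257 → ψ = 0.792
Converged at ψ = 0.792.

two-phase, V/F = 0.792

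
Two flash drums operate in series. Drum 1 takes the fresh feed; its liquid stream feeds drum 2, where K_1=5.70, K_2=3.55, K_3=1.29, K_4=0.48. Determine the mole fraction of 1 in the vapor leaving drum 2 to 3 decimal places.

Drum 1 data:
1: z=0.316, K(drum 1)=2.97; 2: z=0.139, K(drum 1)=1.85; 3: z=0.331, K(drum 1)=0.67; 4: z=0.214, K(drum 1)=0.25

Drum 1:
Newton iteration, ψ₁⁰ = 0.39:
  ψ₁ = 0.390: g = 0.0886, g' = -0.737 → ψ₁ = 0.510
  ψ₁ = 0.510: g = 0.0016, g' = -0.722 → ψ₁ = 0.512
Converged at ψ₁ = 0.512.
Drum-1 compositions:
  1: x = 0.157, y = 0.467
  2: x = 0.097, y = 0.179
  3: x = 0.398, y = 0.267
  4: x = 0.348, y = 0.087
Drum-2 feed = drum-1 liquid: z₂ = (0.1573, 0.0968, 0.3984, 0.3476).
Drum 2:
Material balance + equilibrium reduce to Σ zᵢ(Kᵢ−1)/(1+ψ₂(Kᵢ−1)) = 0.
Check two-phase: ΣzᵢKᵢ = 1.921 > 1 and Σzᵢ/Kᵢ = 1.088 > 1, so g(0) = 0.921 > 0 and g(1) = -0.088 < 0.
Iterate (Newton) starting at ψ₂ = 0.5:
  ψ₂ = 0.500: g = 0.1858, g' = -0.628 → ψ₂ = 0.796
  ψ₂ = 0.796: g = 0.0230, g' = -0.519 → ψ₂ = 0.840
Converged at ψ₂ = 0.840.
  1: x = 0.032, y = 0.181
  2: x = 0.031, y = 0.109
  3: x = 0.320, y = 0.413
  4: x = 0.617, y = 0.296

y_1 (drum 2) = 0.181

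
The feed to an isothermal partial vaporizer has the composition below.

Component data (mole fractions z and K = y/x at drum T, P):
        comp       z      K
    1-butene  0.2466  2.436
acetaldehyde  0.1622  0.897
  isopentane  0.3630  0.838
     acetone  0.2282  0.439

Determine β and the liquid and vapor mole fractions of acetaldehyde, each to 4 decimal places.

β = 0.3406, x_acetaldehyde = 0.1681, y_acetaldehyde = 0.1508

Material balance + equilibrium reduce to Σ zᵢ(Kᵢ−1)/(1+β(Kᵢ−1)) = 0.
Feasibility: ΣzᵢKᵢ = 1.1506, Σzᵢ/Kᵢ = 1.2350 — both > 1, two phases present.
Iterate (Newton) starting at β = 0.5:
  β = 0.5000: g = -0.05341, g' = -0.3242 → β = 0.3353
  β = 0.3353: g = 0.00187, g' = -0.3532 → β = 0.3406
Converged at β = 0.3406.
Compositions from xᵢ = zᵢ/(1+β(Kᵢ−1)), yᵢ = Kᵢxᵢ:
  1-butene: x = 0.1656, y = 0.4034
  acetaldehyde: x = 0.1681, y = 0.1508
  isopentane: x = 0.3842, y = 0.3220
  acetone: x = 0.2821, y = 0.1238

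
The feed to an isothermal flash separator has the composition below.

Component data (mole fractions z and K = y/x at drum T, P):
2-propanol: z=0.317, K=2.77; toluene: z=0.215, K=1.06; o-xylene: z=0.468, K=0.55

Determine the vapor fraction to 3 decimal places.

ψ = 0.590

Material balance + equilibrium reduce to Σ zᵢ(Kᵢ−1)/(1+ψ(Kᵢ−1)) = 0.
g(0) = ΣzᵢKᵢ − 1 = 0.363 and g(1) = 1 − Σzᵢ/Kᵢ = -0.168, so a root lies in (0, 1).
Iterate (Newton) starting at ψ = 0.5:
  ψ = 0.500: g = 0.0384, g' = -0.438 → ψ = 0.588
  ψ = 0.588: g = 0.0011, g' = -0.414 → ψ = 0.590
Converged at ψ = 0.590.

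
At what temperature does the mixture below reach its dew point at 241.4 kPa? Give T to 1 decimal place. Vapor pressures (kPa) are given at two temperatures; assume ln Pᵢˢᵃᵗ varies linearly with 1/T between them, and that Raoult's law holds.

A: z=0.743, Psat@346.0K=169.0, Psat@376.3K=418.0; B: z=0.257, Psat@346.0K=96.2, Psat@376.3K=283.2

T = 362.1 K

Dew-point temperature: Σzᵢ·P/Pᵢˢᵃᵗ(T) = 1. Interpolate ln Pᵢˢᵃᵗ = aᵢ + bᵢ/T.
  T = 346.0 K: ΣzᵢP/Pᵢˢᵃᵗ = 1.7062
  T = 376.3 K: ΣzᵢP/Pᵢˢᵃᵗ = 0.6482
  T = 361.1 K: ΣzᵢP/Pᵢˢᵃᵗ = 1.0312
  T = 368.7 K: ΣzᵢP/Pᵢˢᵃᵗ = 0.8135
  T = 364.9 K: ΣzᵢP/Pᵢˢᵃᵗ = 0.9147
  T = 363.0 K: ΣzᵢP/Pᵢˢᵃᵗ = 0.9709
Interpolating between 361.1 K and 363.0 K gives T ≈ 362.1 K.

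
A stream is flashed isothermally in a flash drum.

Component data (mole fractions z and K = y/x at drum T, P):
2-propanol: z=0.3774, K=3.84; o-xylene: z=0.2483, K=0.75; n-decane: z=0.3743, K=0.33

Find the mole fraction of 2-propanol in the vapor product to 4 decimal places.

y_2-propanol = 0.6028

Rachford–Rice: g(ψ) = Σ zᵢ(Kᵢ−1)/(1+ψ(Kᵢ−1)) = 0.
Check two-phase: ΣzᵢKᵢ = 1.7590 > 1 and Σzᵢ/Kᵢ = 1.5636 > 1, so g(0) = 0.7590 > 0 and g(1) = -0.5636 < 0.
Iterate (Newton) starting at ψ = 0.6:
  ψ = 0.6000: g = -0.09601, g' = -0.9077 → ψ = 0.4942
  ψ = 0.4942: g = 0.00017, g' = -0.9227 → ψ = 0.4944
Converged at ψ = 0.4944.
Compositions from xᵢ = zᵢ/(1+ψ(Kᵢ−1)), yᵢ = Kᵢxᵢ:
  2-propanol: x = 0.1570, y = 0.6028
  o-xylene: x = 0.2833, y = 0.2125
  n-decane: x = 0.5597, y = 0.1847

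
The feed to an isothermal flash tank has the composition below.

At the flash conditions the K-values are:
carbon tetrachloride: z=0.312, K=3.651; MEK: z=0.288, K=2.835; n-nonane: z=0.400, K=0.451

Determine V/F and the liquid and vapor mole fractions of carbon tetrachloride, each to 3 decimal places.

V/F = 0.912, x_carbon tetrachloride = 0.091, y_carbon tetrachloride = 0.333

Rachford–Rice: g(V/F) = Σ zᵢ(Kᵢ−1)/(1+V/F(Kᵢ−1)) = 0.
g(0) = ΣzᵢKᵢ − 1 = 1.136 and g(1) = 1 − Σzᵢ/Kᵢ = -0.074, so a root lies in (0, 1).
Iterate (Newton) starting at V/F = 0.5:
  V/F = 0.500: g = 0.3286, g' = -0.898 → V/F = 0.866
  V/F = 0.866: g = 0.0366, g' = -0.785 → V/F = 0.912
Converged at V/F = 0.912.
Compositions from xᵢ = zᵢ/(1+V/F(Kᵢ−1)), yᵢ = Kᵢxᵢ:
  carbon tetrachloride: x = 0.091, y = 0.333
  MEK: x = 0.108, y = 0.305
  n-nonane: x = 0.801, y = 0.361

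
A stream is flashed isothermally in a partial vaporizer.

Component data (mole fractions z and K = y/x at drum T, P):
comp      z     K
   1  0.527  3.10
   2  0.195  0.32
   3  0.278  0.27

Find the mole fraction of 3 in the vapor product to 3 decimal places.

y_3 = 0.121

Material balance + equilibrium reduce to Σ zᵢ(Kᵢ−1)/(1+ψ(Kᵢ−1)) = 0.
Check two-phase: ΣzᵢKᵢ = 1.771 > 1 and Σzᵢ/Kᵢ = 1.809 > 1, so g(0) = 0.771 > 0 and g(1) = -0.809 < 0.
Iterate (Newton) starting at ψ = 0.5:
  ψ = 0.500: g = 0.0194, g' = -1.127 → ψ = 0.517
Converged at ψ = 0.517.
Compositions from xᵢ = zᵢ/(1+ψ(Kᵢ−1)), yᵢ = Kᵢxᵢ:
  1: x = 0.253, y = 0.783
  2: x = 0.301, y = 0.096
  3: x = 0.447, y = 0.121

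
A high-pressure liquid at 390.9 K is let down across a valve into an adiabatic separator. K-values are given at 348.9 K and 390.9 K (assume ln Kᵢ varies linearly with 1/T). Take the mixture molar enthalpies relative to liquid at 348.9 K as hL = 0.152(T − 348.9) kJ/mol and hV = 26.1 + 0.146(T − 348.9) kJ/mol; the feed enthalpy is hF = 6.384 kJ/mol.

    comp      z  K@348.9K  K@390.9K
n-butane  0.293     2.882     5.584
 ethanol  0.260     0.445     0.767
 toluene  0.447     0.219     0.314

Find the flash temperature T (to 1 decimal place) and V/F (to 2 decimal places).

T = 361.3 K, V/F = 0.17

Adiabatic flash: solve Rachford–Rice at each trial T, then check hF = ψ·hV(T) + (1−ψ)·hL(T).
  T = 348.9 K: K = (2.882, 0.445, 0.219), RR gives ψ = 0.044, H_out = 1.145 kJ/mol
  T = 390.9 K: K = (5.584, 0.767, 0.314), RR gives ψ = 0.387, H_out = 16.390 kJ/mol
  T = 369.9 K: K = (4.088, 0.593, 0.265), RR gives ψ = 0.243, H_out = 9.494 kJ/mol
  T = 359.4 K: K = (3.450, 0.516, 0.242), RR gives ψ = 0.155, H_out = 5.632 kJ/mol
  T = 364.6 K: K = (3.757, 0.553, 0.253), RR gives ψ = 0.200, H_out = 7.600 kJ/mol
  T = 362.0 K: K = (3.601, 0.535, 0.247), RR gives ψ = 0.178, H_out = 6.632 kJ/mol
  T = 360.7 K: K = (3.525, 0.525, 0.244), RR gives ψ = 0.167, H_out = 6.136 kJ/mol
  T = 361.4 K: K = (3.566, 0.530, 0.246), RR gives ψ = 0.173, H_out = 6.404 kJ/mol
Linear interpolation between T = 360.7 (H_out = 6.136) and T = 361.4 (H_out = 6.404) on hF = 6.384 gives T ≈ 361.3 K, at which ψ = 0.17.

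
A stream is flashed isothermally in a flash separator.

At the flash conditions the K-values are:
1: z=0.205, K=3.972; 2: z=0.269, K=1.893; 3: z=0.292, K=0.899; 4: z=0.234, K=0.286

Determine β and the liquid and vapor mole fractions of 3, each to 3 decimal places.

Let β = V/F and solve Σ zᵢ(Kᵢ−1)/(1+β(Kᵢ−1)) = 0.
Feasibility: ΣzᵢKᵢ = 1.653, Σzᵢ/Kᵢ = 1.337 — both > 1, two phases present.
Newton–Raphson from β = 0.5:
  β = 0.500: g = 0.1202, g' = -0.687 → β = 0.675
  β = 0.675: g = -0.0016, g' = -0.732 → β = 0.673
Converged at β = 0.673.
Compositions from xᵢ = zᵢ/(1+β(Kᵢ−1)), yᵢ = Kᵢxᵢ:
  1: x = 0.068, y = 0.271
  2: x = 0.168, y = 0.318
  3: x = 0.313, y = 0.282
  4: x = 0.450, y = 0.129

β = 0.673, x_3 = 0.313, y_3 = 0.282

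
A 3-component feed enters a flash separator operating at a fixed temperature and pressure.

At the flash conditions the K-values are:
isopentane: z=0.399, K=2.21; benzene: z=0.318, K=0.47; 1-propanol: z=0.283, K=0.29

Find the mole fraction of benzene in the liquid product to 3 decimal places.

Iterate (Newton) starting at ψ = 0.53:
  ψ = 0.530: g = -0.2624, g' = -0.756 → ψ = 0.183
  ψ = 0.183: g = -0.0224, g' = -0.690 → ψ = 0.151
Converged at ψ = 0.151.
Compositions from xᵢ = zᵢ/(1+ψ(Kᵢ−1)), yᵢ = Kᵢxᵢ:
  isopentane: x = 0.337, y = 0.746
  benzene: x = 0.346, y = 0.162
  1-propanol: x = 0.317, y = 0.092

x_benzene = 0.346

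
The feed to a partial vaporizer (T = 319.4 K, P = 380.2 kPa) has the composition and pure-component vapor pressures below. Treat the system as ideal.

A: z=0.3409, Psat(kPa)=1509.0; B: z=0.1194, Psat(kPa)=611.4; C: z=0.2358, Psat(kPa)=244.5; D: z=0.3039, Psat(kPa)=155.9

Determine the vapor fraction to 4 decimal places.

ψ = 0.6459

Raoult's law: Kᵢ = Pᵢˢᵃᵗ/P = Pᵢˢᵃᵗ/380.2.
  K_A = 1509.0/380.2 = 3.968964, K_B = 611.4/380.2 = 1.608101, K_C = 244.5/380.2 = 0.643083, K_D = 155.9/380.2 = 0.410047
Rachford–Rice: g(ψ) = Σ zᵢ(Kᵢ−1)/(1+ψ(Kᵢ−1)) = 0.
Check two-phase: ΣzᵢKᵢ = 1.8213 > 1 and Σzᵢ/Kᵢ = 1.2679 > 1, so g(0) = 0.8213 > 0 and g(1) = -0.2679 < 0.
Iterate (Newton) starting at ψ = 0.5:
  ψ = 0.5000: g = 0.10631, g' = -0.7701 → ψ = 0.6381
  ψ = 0.6381: g = 0.00551, g' = -0.7040 → ψ = 0.6459
Converged at ψ = 0.6459.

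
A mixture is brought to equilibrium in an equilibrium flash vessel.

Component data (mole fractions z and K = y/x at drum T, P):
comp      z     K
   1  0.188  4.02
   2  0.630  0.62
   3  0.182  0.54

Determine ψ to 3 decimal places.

Let ψ = V/F and solve Σ zᵢ(Kᵢ−1)/(1+ψ(Kᵢ−1)) = 0.
Feasibility: ΣzᵢKᵢ = 1.245, Σzᵢ/Kᵢ = 1.400 — both > 1, two phases present.
Newton–Raphson from ψ = 0.31:
  ψ = 0.310: g = -0.0758, g' = -0.627 → ψ = 0.189
  ψ = 0.189: g = 0.0118, g' = -0.847 → ψ = 0.203
Converged at ψ = 0.203.

ψ = 0.203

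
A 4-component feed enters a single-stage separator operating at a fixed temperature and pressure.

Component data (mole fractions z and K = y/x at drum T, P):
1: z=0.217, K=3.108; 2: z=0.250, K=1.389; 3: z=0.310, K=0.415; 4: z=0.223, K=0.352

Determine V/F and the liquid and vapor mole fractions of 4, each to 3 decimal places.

Rachford–Rice: g(V/F) = Σ zᵢ(Kᵢ−1)/(1+V/F(Kᵢ−1)) = 0.
g(0) = ΣzᵢKᵢ − 1 = 0.229 and g(1) = 1 − Σzᵢ/Kᵢ = -0.630, so a root lies in (0, 1).
Newton–Raphson from V/F = 0.4:
  V/F = 0.400: g = -0.0995, g' = -0.664 → V/F = 0.250
  V/F = 0.250: g = 0.0033, g' = -0.724 → V/F = 0.255
Converged at V/F = 0.255.
Compositions from xᵢ = zᵢ/(1+V/F(Kᵢ−1)), yᵢ = Kᵢxᵢ:
  1: x = 0.141, y = 0.439
  2: x = 0.227, y = 0.316
  3: x = 0.364, y = 0.151
  4: x = 0.267, y = 0.094

V/F = 0.255, x_4 = 0.267, y_4 = 0.094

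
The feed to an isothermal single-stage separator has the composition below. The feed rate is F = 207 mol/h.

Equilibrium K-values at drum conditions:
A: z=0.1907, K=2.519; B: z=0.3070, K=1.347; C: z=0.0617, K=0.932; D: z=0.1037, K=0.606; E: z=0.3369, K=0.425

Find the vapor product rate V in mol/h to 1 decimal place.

V = 67.4 mol/h

Newton–Raphson from β = 0.5:
  β = 0.5000: g = -0.07170, g' = -0.4137 → β = 0.3267
  β = 0.3267: g = -0.00042, g' = -0.4167 → β = 0.3257
Converged at β = 0.3257.
Then V = β·F = 0.3257·207 = 67.4 mol/h and L = F − V = 139.6 mol/h.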